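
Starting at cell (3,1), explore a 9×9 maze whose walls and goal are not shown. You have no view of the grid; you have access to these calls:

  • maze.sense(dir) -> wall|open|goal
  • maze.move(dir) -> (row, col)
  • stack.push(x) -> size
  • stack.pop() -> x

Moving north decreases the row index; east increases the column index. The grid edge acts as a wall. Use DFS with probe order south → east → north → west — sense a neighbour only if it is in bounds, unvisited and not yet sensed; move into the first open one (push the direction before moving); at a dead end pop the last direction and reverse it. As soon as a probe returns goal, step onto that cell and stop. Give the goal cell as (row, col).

Act: maze.sense[dir: south]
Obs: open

Act: stack.push[x: south]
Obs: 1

Act: maze.move[dir: south]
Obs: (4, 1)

Act: maze.sense[dir: south]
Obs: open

Act: stack.push[x: south]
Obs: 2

Act: maze.move[dir: south]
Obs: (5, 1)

Act: maze.sense[dir: south]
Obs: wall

Act: maze.sense[dir: east]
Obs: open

Act: stack.push[x: east]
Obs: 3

Act: maze.move[dir: east]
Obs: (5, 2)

Act: maze.sense[dir: south]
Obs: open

Act: stack.push[x: south]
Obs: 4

Act: maze.move[dir: south]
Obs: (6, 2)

Act: maze.sense[dir: south]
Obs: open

Act: stack.push[x: south]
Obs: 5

Act: maze.move[dir: south]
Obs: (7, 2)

Act: maze.sense[dir: south]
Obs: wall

Act: maze.sense[dir: east]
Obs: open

Act: stack.push[x: east]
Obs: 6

Act: maze.move[dir: east]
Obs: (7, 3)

Act: maze.sense[dir: south]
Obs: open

Act: stack.push[x: south]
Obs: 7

Act: maze.move[dir: south]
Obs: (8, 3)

Act: maze.sense[dir: east]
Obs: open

Act: stack.push[x: east]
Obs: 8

Act: maze.move[dir: east]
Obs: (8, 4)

Act: maze.sense[dir: east]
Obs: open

Act: stack.push[x: east]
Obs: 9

Act: maze.move[dir: east]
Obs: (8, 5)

Act: maze.sense[dir: east]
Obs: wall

Act: maze.sense[dir: north]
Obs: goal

Act: maze.move[dir: north]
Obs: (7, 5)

Answer: (7, 5)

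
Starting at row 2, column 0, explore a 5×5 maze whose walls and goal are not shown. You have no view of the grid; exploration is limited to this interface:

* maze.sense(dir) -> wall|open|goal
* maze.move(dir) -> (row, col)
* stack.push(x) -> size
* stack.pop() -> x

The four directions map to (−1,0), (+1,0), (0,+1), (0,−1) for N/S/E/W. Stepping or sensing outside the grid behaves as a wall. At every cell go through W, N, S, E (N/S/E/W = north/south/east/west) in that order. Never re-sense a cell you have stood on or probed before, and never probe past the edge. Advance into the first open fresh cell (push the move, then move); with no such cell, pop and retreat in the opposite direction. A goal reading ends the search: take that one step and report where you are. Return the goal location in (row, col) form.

→ sense(dir='north')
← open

→ push(x='north')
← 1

→ move(dir='north')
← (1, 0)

→ sense(dir='north')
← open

→ push(x='north')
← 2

→ move(dir='north')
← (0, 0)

→ sense(dir='east')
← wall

→ pop()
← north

→ move(dir='south')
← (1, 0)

→ sense(dir='east')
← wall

→ pop()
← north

→ move(dir='south')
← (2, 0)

→ sense(dir='south')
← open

→ push(x='south')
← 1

→ move(dir='south')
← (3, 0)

→ sense(dir='south')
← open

→ push(x='south')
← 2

→ move(dir='south')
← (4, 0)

→ sense(dir='east')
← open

→ push(x='east')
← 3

→ move(dir='east')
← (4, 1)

→ sense(dir='north')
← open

→ push(x='north')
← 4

→ move(dir='north')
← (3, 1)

→ sense(dir='north')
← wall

→ sense(dir='east')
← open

→ push(x='east')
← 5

→ move(dir='east')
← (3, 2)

→ sense(dir='north')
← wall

→ sense(dir='south')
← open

→ push(x='south')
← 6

→ move(dir='south')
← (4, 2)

→ sense(dir='east')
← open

→ push(x='east')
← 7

→ move(dir='east')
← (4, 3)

→ sense(dir='north')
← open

→ push(x='north')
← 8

→ move(dir='north')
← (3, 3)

→ sense(dir='north')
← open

→ push(x='north')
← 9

→ move(dir='north')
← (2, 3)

→ sense(dir='north')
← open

→ push(x='north')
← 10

→ move(dir='north')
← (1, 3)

→ sense(dir='west')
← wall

→ sense(dir='north')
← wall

→ sense(dir='east')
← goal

→ move(dir='east')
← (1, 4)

Answer: (1, 4)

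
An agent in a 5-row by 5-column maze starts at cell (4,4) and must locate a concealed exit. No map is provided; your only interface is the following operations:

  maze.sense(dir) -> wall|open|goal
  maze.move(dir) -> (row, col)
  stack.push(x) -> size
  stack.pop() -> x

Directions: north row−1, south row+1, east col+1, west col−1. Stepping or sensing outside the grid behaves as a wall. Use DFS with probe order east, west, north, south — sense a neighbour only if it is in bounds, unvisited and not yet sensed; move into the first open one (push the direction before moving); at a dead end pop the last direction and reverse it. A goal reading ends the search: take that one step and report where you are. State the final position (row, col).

! 1. maze.sense(west) -> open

! 2. stack.push(west) -> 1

! 3. maze.move(west) -> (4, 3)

! 4. maze.sense(west) -> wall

! 5. maze.sense(north) -> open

! 6. stack.push(north) -> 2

! 7. maze.move(north) -> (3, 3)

! 8. maze.sense(east) -> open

! 9. stack.push(east) -> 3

! 10. maze.move(east) -> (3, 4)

! 11. maze.sense(north) -> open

! 12. stack.push(north) -> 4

! 13. maze.move(north) -> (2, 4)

! 14. maze.sense(west) -> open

! 15. stack.push(west) -> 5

! 16. maze.move(west) -> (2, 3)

! 17. maze.sense(west) -> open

! 18. stack.push(west) -> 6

! 19. maze.move(west) -> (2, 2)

! 20. maze.sense(west) -> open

! 21. stack.push(west) -> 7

! 22. maze.move(west) -> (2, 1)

! 23. maze.sense(west) -> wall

! 24. maze.sense(north) -> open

! 25. stack.push(north) -> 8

! 26. maze.move(north) -> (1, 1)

! 27. maze.sense(east) -> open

! 28. stack.push(east) -> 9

! 29. maze.move(east) -> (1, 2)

! 30. maze.sense(east) -> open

! 31. stack.push(east) -> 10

! 32. maze.move(east) -> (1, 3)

! 33. maze.sense(east) -> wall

! 34. maze.sense(north) -> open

! 35. stack.push(north) -> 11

! 36. maze.move(north) -> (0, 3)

! 37. maze.sense(east) -> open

! 38. stack.push(east) -> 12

! 39. maze.move(east) -> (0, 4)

! 40. stack.pop() -> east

! 41. maze.move(west) -> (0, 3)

! 42. maze.sense(west) -> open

! 43. stack.push(west) -> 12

! 44. maze.move(west) -> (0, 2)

! 45. maze.sense(west) -> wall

! 46. stack.pop() -> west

! 47. maze.move(east) -> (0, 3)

! 48. stack.pop() -> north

! 49. maze.move(south) -> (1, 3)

! 50. stack.pop() -> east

! 51. maze.move(west) -> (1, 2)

! 52. stack.pop() -> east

! 53. maze.move(west) -> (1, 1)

! 54. maze.sense(west) -> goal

! 55. maze.move(west) -> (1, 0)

Answer: (1, 0)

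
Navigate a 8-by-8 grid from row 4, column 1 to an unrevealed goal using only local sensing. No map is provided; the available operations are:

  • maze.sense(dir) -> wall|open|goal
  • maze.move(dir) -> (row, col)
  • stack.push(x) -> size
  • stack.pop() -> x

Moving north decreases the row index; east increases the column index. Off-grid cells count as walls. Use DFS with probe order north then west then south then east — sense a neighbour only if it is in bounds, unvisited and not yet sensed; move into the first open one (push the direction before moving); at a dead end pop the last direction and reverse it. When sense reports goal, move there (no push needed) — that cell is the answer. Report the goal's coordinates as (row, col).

-- 1. sense(dir='north') ~> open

-- 2. push(x='north') ~> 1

-- 3. move(dir='north') ~> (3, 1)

-- 4. sense(dir='north') ~> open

-- 5. push(x='north') ~> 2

-- 6. move(dir='north') ~> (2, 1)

-- 7. sense(dir='north') ~> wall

-- 8. sense(dir='west') ~> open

-- 9. push(x='west') ~> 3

-- 10. move(dir='west') ~> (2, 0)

-- 11. sense(dir='north') ~> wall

-- 12. sense(dir='south') ~> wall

-- 13. pop() ~> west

-- 14. move(dir='east') ~> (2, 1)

-- 15. sense(dir='east') ~> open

-- 16. push(x='east') ~> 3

-- 17. move(dir='east') ~> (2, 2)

-- 18. sense(dir='north') ~> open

-- 19. push(x='north') ~> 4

-- 20. move(dir='north') ~> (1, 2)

-- 21. sense(dir='north') ~> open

-- 22. push(x='north') ~> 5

-- 23. move(dir='north') ~> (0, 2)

-- 24. sense(dir='west') ~> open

-- 25. push(x='west') ~> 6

-- 26. move(dir='west') ~> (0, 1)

-- 27. sense(dir='west') ~> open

-- 28. push(x='west') ~> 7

-- 29. move(dir='west') ~> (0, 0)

-- 30. pop() ~> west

-- 31. move(dir='east') ~> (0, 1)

-- 32. pop() ~> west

-- 33. move(dir='east') ~> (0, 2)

-- 34. sense(dir='east') ~> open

-- 35. push(x='east') ~> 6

-- 36. move(dir='east') ~> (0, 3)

-- 37. sense(dir='south') ~> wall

-- 38. sense(dir='east') ~> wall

-- 39. pop() ~> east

-- 40. move(dir='west') ~> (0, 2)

-- 41. pop() ~> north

-- 42. move(dir='south') ~> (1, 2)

-- 43. pop() ~> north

-- 44. move(dir='south') ~> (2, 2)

-- 45. sense(dir='south') ~> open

-- 46. push(x='south') ~> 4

-- 47. move(dir='south') ~> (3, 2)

-- 48. sense(dir='south') ~> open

-- 49. push(x='south') ~> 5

-- 50. move(dir='south') ~> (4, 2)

-- 51. sense(dir='south') ~> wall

-- 52. sense(dir='east') ~> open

-- 53. push(x='east') ~> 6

-- 54. move(dir='east') ~> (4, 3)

-- 55. sense(dir='north') ~> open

-- 56. push(x='north') ~> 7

-- 57. move(dir='north') ~> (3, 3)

-- 58. sense(dir='north') ~> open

-- 59. push(x='north') ~> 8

-- 60. move(dir='north') ~> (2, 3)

-- 61. sense(dir='east') ~> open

-- 62. push(x='east') ~> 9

-- 63. move(dir='east') ~> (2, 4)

-- 64. sense(dir='north') ~> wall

-- 65. sense(dir='south') ~> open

-- 66. push(x='south') ~> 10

-- 67. move(dir='south') ~> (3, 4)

-- 68. sense(dir='south') ~> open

-- 69. push(x='south') ~> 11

-- 70. move(dir='south') ~> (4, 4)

-- 71. sense(dir='south') ~> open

-- 72. push(x='south') ~> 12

-- 73. move(dir='south') ~> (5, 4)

-- 74. sense(dir='west') ~> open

-- 75. push(x='west') ~> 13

-- 76. move(dir='west') ~> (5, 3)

-- 77. sense(dir='south') ~> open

-- 78. push(x='south') ~> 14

-- 79. move(dir='south') ~> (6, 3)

-- 80. sense(dir='west') ~> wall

-- 81. sense(dir='south') ~> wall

-- 82. sense(dir='east') ~> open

-- 83. push(x='east') ~> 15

-- 84. move(dir='east') ~> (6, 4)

-- 85. sense(dir='south') ~> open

-- 86. push(x='south') ~> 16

-- 87. move(dir='south') ~> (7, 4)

-- 88. sense(dir='east') ~> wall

-- 89. pop() ~> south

-- 90. move(dir='north') ~> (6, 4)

-- 91. sense(dir='east') ~> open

-- 92. push(x='east') ~> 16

-- 93. move(dir='east') ~> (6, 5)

-- 94. sense(dir='north') ~> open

-- 95. push(x='north') ~> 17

-- 96. move(dir='north') ~> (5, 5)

-- 97. sense(dir='north') ~> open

-- 98. push(x='north') ~> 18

-- 99. move(dir='north') ~> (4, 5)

-- 100. sense(dir='north') ~> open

-- 101. push(x='north') ~> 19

-- 102. move(dir='north') ~> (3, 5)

-- 103. sense(dir='north') ~> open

-- 104. push(x='north') ~> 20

-- 105. move(dir='north') ~> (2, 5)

-- 106. sense(dir='north') ~> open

-- 107. push(x='north') ~> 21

-- 108. move(dir='north') ~> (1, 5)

-- 109. sense(dir='north') ~> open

-- 110. push(x='north') ~> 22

-- 111. move(dir='north') ~> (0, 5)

-- 112. sense(dir='east') ~> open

-- 113. push(x='east') ~> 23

-- 114. move(dir='east') ~> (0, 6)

-- 115. sense(dir='south') ~> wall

-- 116. sense(dir='east') ~> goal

-- 117. move(dir='east') ~> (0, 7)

Answer: (0, 7)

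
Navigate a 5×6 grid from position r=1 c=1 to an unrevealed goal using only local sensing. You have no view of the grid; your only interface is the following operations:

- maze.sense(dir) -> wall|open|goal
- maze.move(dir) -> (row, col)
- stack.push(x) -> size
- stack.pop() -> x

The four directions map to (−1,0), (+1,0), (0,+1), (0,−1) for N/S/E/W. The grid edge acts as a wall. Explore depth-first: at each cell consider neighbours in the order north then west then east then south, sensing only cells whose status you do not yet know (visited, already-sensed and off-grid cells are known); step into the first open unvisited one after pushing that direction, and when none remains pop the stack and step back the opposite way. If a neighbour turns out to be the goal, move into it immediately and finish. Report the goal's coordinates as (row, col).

// sense(dir: north) : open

// push(x: north) : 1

// move(dir: north) : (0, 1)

// sense(dir: west) : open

// push(x: west) : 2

// move(dir: west) : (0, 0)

// sense(dir: south) : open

// push(x: south) : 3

// move(dir: south) : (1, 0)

// sense(dir: south) : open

// push(x: south) : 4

// move(dir: south) : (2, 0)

// sense(dir: east) : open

// push(x: east) : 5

// move(dir: east) : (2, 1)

// sense(dir: east) : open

// push(x: east) : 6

// move(dir: east) : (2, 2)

// sense(dir: north) : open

// push(x: north) : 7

// move(dir: north) : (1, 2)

// sense(dir: north) : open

// push(x: north) : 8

// move(dir: north) : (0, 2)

// sense(dir: east) : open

// push(x: east) : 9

// move(dir: east) : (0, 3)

// sense(dir: east) : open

// push(x: east) : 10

// move(dir: east) : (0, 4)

// sense(dir: east) : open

// push(x: east) : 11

// move(dir: east) : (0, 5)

// sense(dir: south) : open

// push(x: south) : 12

// move(dir: south) : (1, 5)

// sense(dir: west) : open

// push(x: west) : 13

// move(dir: west) : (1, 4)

// sense(dir: west) : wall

// sense(dir: south) : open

// push(x: south) : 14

// move(dir: south) : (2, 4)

// sense(dir: west) : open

// push(x: west) : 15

// move(dir: west) : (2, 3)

// sense(dir: south) : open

// push(x: south) : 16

// move(dir: south) : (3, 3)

// sense(dir: west) : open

// push(x: west) : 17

// move(dir: west) : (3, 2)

// sense(dir: west) : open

// push(x: west) : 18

// move(dir: west) : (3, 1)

// sense(dir: west) : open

// push(x: west) : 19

// move(dir: west) : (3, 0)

// sense(dir: south) : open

// push(x: south) : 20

// move(dir: south) : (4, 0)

// sense(dir: east) : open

// push(x: east) : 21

// move(dir: east) : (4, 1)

// sense(dir: east) : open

// push(x: east) : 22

// move(dir: east) : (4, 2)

// sense(dir: east) : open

// push(x: east) : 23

// move(dir: east) : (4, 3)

// sense(dir: east) : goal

// move(dir: east) : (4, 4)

Answer: (4, 4)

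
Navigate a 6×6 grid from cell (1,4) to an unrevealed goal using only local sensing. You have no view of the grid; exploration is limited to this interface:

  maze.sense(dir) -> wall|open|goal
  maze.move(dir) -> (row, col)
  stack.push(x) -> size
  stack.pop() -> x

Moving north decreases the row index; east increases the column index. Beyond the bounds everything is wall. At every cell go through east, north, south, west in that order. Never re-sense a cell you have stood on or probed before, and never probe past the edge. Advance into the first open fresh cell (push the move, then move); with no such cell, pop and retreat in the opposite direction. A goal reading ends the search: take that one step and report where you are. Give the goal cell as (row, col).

> maze.sense dir→east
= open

> stack.push x→east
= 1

> maze.move dir→east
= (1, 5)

> maze.sense dir→north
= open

> stack.push x→north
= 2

> maze.move dir→north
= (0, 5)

> maze.sense dir→west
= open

> stack.push x→west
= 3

> maze.move dir→west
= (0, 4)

> maze.sense dir→west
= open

> stack.push x→west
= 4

> maze.move dir→west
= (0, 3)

> maze.sense dir→south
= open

> stack.push x→south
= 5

> maze.move dir→south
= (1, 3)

> maze.sense dir→south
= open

> stack.push x→south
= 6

> maze.move dir→south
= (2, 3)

> maze.sense dir→east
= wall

> maze.sense dir→south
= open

> stack.push x→south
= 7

> maze.move dir→south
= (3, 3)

> maze.sense dir→east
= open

> stack.push x→east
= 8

> maze.move dir→east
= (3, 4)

> maze.sense dir→east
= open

> stack.push x→east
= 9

> maze.move dir→east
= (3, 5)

> maze.sense dir→north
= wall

> maze.sense dir→south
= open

> stack.push x→south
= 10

> maze.move dir→south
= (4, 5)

> maze.sense dir→south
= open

> stack.push x→south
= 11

> maze.move dir→south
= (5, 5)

> maze.sense dir→west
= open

> stack.push x→west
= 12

> maze.move dir→west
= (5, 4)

> maze.sense dir→north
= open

> stack.push x→north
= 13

> maze.move dir→north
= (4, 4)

> maze.sense dir→west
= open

> stack.push x→west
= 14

> maze.move dir→west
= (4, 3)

> maze.sense dir→south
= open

> stack.push x→south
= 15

> maze.move dir→south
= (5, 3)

> maze.sense dir→west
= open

> stack.push x→west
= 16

> maze.move dir→west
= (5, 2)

> maze.sense dir→north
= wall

> maze.sense dir→west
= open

> stack.push x→west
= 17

> maze.move dir→west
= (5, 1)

> maze.sense dir→north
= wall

> maze.sense dir→west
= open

> stack.push x→west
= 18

> maze.move dir→west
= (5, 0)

> maze.sense dir→north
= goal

> maze.move dir→north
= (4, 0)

Answer: (4, 0)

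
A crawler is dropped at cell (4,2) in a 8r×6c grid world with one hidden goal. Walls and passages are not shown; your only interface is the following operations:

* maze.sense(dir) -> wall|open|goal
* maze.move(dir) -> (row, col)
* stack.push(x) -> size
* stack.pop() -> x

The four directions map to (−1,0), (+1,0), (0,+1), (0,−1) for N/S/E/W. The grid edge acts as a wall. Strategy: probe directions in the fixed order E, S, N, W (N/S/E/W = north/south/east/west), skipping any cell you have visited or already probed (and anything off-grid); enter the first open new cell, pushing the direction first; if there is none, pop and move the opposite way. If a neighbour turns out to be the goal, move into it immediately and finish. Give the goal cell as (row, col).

>>> maze.sense east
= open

>>> stack.push east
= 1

>>> maze.move east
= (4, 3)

>>> maze.sense east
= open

>>> stack.push east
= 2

>>> maze.move east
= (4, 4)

>>> maze.sense east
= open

>>> stack.push east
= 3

>>> maze.move east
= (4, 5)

>>> maze.sense south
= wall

>>> maze.sense north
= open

>>> stack.push north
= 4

>>> maze.move north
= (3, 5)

>>> maze.sense north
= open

>>> stack.push north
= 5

>>> maze.move north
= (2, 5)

>>> maze.sense north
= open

>>> stack.push north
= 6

>>> maze.move north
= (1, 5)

>>> maze.sense north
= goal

>>> maze.move north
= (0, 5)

Answer: (0, 5)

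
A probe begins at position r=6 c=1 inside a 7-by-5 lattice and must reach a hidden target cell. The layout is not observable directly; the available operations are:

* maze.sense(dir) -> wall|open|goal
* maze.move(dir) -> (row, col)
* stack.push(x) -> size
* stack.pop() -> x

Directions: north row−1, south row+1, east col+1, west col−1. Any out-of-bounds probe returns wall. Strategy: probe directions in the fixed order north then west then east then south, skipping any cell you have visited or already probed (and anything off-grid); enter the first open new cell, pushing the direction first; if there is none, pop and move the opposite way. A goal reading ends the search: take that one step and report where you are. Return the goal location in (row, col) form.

→ maze.sense(dir='north')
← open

→ stack.push(x='north')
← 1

→ maze.move(dir='north')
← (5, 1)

→ maze.sense(dir='north')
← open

→ stack.push(x='north')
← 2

→ maze.move(dir='north')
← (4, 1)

→ maze.sense(dir='north')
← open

→ stack.push(x='north')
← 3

→ maze.move(dir='north')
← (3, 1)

→ maze.sense(dir='north')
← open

→ stack.push(x='north')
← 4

→ maze.move(dir='north')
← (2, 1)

→ maze.sense(dir='north')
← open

→ stack.push(x='north')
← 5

→ maze.move(dir='north')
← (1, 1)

→ maze.sense(dir='north')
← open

→ stack.push(x='north')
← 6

→ maze.move(dir='north')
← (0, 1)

→ maze.sense(dir='west')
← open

→ stack.push(x='west')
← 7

→ maze.move(dir='west')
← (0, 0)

→ maze.sense(dir='south')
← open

→ stack.push(x='south')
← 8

→ maze.move(dir='south')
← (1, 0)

→ maze.sense(dir='south')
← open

→ stack.push(x='south')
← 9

→ maze.move(dir='south')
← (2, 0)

→ maze.sense(dir='south')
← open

→ stack.push(x='south')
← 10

→ maze.move(dir='south')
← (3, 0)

→ maze.sense(dir='south')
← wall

→ stack.pop()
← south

→ maze.move(dir='north')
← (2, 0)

→ stack.pop()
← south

→ maze.move(dir='north')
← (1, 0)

→ stack.pop()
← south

→ maze.move(dir='north')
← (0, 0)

→ stack.pop()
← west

→ maze.move(dir='east')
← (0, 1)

→ maze.sense(dir='east')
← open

→ stack.push(x='east')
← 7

→ maze.move(dir='east')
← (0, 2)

→ maze.sense(dir='east')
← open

→ stack.push(x='east')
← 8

→ maze.move(dir='east')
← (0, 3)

→ maze.sense(dir='east')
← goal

→ maze.move(dir='east')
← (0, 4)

Answer: (0, 4)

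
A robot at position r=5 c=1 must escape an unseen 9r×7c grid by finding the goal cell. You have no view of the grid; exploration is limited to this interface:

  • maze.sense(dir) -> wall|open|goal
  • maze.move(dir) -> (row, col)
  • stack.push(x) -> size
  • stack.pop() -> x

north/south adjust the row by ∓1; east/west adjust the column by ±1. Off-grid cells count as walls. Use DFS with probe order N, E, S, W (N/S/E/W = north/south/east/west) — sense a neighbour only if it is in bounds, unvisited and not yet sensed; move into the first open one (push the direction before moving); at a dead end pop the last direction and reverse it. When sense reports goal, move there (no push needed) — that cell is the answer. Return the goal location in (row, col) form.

Do: maze.sense[dir='north']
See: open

Do: stack.push[x='north']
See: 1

Do: maze.move[dir='north']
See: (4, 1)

Do: maze.sense[dir='north']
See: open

Do: stack.push[x='north']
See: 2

Do: maze.move[dir='north']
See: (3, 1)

Do: maze.sense[dir='north']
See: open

Do: stack.push[x='north']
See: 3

Do: maze.move[dir='north']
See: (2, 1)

Do: maze.sense[dir='north']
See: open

Do: stack.push[x='north']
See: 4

Do: maze.move[dir='north']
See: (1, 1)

Do: maze.sense[dir='north']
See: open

Do: stack.push[x='north']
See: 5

Do: maze.move[dir='north']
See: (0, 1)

Do: maze.sense[dir='east']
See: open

Do: stack.push[x='east']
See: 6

Do: maze.move[dir='east']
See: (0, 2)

Do: maze.sense[dir='east']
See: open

Do: stack.push[x='east']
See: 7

Do: maze.move[dir='east']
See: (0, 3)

Do: maze.sense[dir='east']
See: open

Do: stack.push[x='east']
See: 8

Do: maze.move[dir='east']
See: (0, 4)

Do: maze.sense[dir='east']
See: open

Do: stack.push[x='east']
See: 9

Do: maze.move[dir='east']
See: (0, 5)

Do: maze.sense[dir='east']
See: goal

Do: maze.move[dir='east']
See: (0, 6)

Answer: (0, 6)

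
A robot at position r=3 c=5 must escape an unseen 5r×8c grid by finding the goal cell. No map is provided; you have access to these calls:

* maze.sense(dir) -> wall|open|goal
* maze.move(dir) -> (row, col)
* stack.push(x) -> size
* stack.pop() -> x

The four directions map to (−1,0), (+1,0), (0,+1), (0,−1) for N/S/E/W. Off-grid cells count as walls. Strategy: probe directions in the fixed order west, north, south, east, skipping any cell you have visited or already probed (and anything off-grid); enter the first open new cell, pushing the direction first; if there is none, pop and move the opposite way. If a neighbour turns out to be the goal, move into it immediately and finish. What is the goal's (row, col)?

Using sense(dir=west), → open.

I use push(x=west), : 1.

Now I run move(dir=west), and get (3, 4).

I use sense(dir=west), and observe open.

I run push(x=west), and see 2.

Next I call move(dir=west), → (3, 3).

I invoke sense(dir=west), which returns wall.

Invoking sense(dir=north), giving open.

I use push(x=north), which returns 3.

Using move(dir=north), yielding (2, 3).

Now I run sense(dir=west), which returns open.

I try push(x=west), — result: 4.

Then move(dir=west), — result: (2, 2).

Next I call sense(dir=west), : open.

Now I run push(x=west), → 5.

Now I run move(dir=west), and observe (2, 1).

Then sense(dir=west), : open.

Now I run push(x=west), : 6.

Then move(dir=west), and get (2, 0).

I try sense(dir=north), : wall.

I call sense(dir=south), — result: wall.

Using pop, and get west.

Now I run move(dir=east), giving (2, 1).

I invoke sense(dir=north), → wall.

I use sense(dir=south), giving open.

I invoke push(x=south), and get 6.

Now I run move(dir=south), and observe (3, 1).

Invoking sense(dir=south), and observe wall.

Using pop, and get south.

Then move(dir=north), : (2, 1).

Then pop(), → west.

Then move(dir=east), : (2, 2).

I use sense(dir=north), — result: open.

I run push(x=north), and observe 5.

Using move(dir=north), : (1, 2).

Using sense(dir=north), → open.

I use push(x=north), giving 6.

Using move(dir=north), giving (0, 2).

I run sense(dir=west), yielding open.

Using push(x=west), and get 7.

Next I call move(dir=west), and see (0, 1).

I invoke sense(dir=west), giving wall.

Invoking pop, and get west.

I run move(dir=east), — result: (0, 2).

Then sense(dir=east), giving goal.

I run move(dir=east), which returns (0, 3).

Answer: (0, 3)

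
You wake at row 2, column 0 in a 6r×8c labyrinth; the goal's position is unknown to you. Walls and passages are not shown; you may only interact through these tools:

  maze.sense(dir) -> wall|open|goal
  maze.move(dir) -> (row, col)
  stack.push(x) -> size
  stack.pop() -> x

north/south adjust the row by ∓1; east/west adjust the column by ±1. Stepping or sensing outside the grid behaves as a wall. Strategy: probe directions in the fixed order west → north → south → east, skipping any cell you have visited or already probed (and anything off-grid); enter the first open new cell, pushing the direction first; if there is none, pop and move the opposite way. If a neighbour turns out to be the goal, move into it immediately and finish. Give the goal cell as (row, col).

# sense(dir: north) ~> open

# push(x: north) ~> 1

# move(dir: north) ~> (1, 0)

# sense(dir: north) ~> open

# push(x: north) ~> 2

# move(dir: north) ~> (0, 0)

# sense(dir: east) ~> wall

# pop() ~> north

# move(dir: south) ~> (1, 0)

# sense(dir: east) ~> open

# push(x: east) ~> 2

# move(dir: east) ~> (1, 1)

# sense(dir: south) ~> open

# push(x: south) ~> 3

# move(dir: south) ~> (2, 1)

# sense(dir: south) ~> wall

# sense(dir: east) ~> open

# push(x: east) ~> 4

# move(dir: east) ~> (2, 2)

# sense(dir: north) ~> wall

# sense(dir: south) ~> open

# push(x: south) ~> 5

# move(dir: south) ~> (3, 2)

# sense(dir: south) ~> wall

# sense(dir: east) ~> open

# push(x: east) ~> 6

# move(dir: east) ~> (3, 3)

# sense(dir: north) ~> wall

# sense(dir: south) ~> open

# push(x: south) ~> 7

# move(dir: south) ~> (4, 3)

# sense(dir: south) ~> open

# push(x: south) ~> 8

# move(dir: south) ~> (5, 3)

# sense(dir: west) ~> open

# push(x: west) ~> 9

# move(dir: west) ~> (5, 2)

# sense(dir: west) ~> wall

# pop() ~> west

# move(dir: east) ~> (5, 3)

# sense(dir: east) ~> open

# push(x: east) ~> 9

# move(dir: east) ~> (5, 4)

# sense(dir: north) ~> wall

# sense(dir: east) ~> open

# push(x: east) ~> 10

# move(dir: east) ~> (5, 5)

# sense(dir: north) ~> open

# push(x: north) ~> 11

# move(dir: north) ~> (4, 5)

# sense(dir: north) ~> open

# push(x: north) ~> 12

# move(dir: north) ~> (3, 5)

# sense(dir: west) ~> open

# push(x: west) ~> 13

# move(dir: west) ~> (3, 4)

# sense(dir: north) ~> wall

# pop() ~> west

# move(dir: east) ~> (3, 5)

# sense(dir: north) ~> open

# push(x: north) ~> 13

# move(dir: north) ~> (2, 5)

# sense(dir: north) ~> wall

# sense(dir: east) ~> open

# push(x: east) ~> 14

# move(dir: east) ~> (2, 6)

# sense(dir: north) ~> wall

# sense(dir: south) ~> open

# push(x: south) ~> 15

# move(dir: south) ~> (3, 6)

# sense(dir: south) ~> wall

# sense(dir: east) ~> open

# push(x: east) ~> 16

# move(dir: east) ~> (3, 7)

# sense(dir: north) ~> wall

# sense(dir: south) ~> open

# push(x: south) ~> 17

# move(dir: south) ~> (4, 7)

# sense(dir: south) ~> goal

# move(dir: south) ~> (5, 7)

Answer: (5, 7)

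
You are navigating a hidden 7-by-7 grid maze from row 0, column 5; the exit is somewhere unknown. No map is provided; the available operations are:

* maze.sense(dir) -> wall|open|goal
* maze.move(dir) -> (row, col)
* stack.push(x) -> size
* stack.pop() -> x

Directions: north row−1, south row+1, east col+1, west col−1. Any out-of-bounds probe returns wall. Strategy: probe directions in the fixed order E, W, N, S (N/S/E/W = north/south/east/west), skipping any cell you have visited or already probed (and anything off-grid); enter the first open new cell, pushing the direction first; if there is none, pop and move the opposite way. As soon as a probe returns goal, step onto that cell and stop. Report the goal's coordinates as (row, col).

% maze.sense dir→east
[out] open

% stack.push x→east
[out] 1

% maze.move dir→east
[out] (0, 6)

% maze.sense dir→south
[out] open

% stack.push x→south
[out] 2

% maze.move dir→south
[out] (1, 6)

% maze.sense dir→west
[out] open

% stack.push x→west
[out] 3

% maze.move dir→west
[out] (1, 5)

% maze.sense dir→west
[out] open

% stack.push x→west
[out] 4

% maze.move dir→west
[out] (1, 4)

% maze.sense dir→west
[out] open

% stack.push x→west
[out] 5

% maze.move dir→west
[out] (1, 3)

% maze.sense dir→west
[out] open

% stack.push x→west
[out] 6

% maze.move dir→west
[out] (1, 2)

% maze.sense dir→west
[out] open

% stack.push x→west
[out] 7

% maze.move dir→west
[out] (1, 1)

% maze.sense dir→west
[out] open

% stack.push x→west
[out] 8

% maze.move dir→west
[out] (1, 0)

% maze.sense dir→north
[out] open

% stack.push x→north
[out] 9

% maze.move dir→north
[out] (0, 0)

% maze.sense dir→east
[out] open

% stack.push x→east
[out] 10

% maze.move dir→east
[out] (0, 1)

% maze.sense dir→east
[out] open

% stack.push x→east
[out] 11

% maze.move dir→east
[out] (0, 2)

% maze.sense dir→east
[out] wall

% stack.pop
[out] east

% maze.move dir→west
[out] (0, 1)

% stack.pop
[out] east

% maze.move dir→west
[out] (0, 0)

% stack.pop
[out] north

% maze.move dir→south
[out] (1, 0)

% maze.sense dir→south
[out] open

% stack.push x→south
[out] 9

% maze.move dir→south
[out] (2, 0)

% maze.sense dir→east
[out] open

% stack.push x→east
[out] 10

% maze.move dir→east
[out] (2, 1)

% maze.sense dir→east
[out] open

% stack.push x→east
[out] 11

% maze.move dir→east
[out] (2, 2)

% maze.sense dir→east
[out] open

% stack.push x→east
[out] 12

% maze.move dir→east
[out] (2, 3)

% maze.sense dir→east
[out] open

% stack.push x→east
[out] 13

% maze.move dir→east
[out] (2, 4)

% maze.sense dir→east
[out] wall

% maze.sense dir→south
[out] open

% stack.push x→south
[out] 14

% maze.move dir→south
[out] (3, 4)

% maze.sense dir→east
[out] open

% stack.push x→east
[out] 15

% maze.move dir→east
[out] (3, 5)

% maze.sense dir→east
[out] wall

% maze.sense dir→south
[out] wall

% stack.pop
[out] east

% maze.move dir→west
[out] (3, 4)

% maze.sense dir→west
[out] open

% stack.push x→west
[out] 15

% maze.move dir→west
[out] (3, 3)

% maze.sense dir→west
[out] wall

% maze.sense dir→south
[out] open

% stack.push x→south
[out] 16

% maze.move dir→south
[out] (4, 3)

% maze.sense dir→east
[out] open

% stack.push x→east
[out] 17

% maze.move dir→east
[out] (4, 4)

% maze.sense dir→south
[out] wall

% stack.pop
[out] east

% maze.move dir→west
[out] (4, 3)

% maze.sense dir→west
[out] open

% stack.push x→west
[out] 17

% maze.move dir→west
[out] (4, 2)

% maze.sense dir→west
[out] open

% stack.push x→west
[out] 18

% maze.move dir→west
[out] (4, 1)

% maze.sense dir→west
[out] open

% stack.push x→west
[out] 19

% maze.move dir→west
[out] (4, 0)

% maze.sense dir→north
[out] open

% stack.push x→north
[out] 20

% maze.move dir→north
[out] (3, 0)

% maze.sense dir→east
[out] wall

% stack.pop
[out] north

% maze.move dir→south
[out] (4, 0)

% maze.sense dir→south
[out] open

% stack.push x→south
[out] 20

% maze.move dir→south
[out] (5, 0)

% maze.sense dir→east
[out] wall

% maze.sense dir→south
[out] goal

% maze.move dir→south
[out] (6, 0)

Answer: (6, 0)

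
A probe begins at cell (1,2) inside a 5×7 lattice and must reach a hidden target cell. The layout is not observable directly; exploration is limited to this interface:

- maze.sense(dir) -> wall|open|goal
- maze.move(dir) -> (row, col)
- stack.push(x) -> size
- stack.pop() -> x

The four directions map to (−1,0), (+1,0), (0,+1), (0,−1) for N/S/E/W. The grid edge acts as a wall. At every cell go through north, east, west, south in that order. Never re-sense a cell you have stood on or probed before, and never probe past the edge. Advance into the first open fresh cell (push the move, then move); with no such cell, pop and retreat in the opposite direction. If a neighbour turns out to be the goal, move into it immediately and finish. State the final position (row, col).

I invoke maze.sense using dir→north, → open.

Next I call stack.push using x→north, which returns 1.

I use maze.move using dir→north, — result: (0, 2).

Then maze.sense using dir→east, and observe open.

Invoking stack.push using x→east, and get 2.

I invoke maze.move using dir→east, and see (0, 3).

I run maze.sense using dir→east, → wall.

Using maze.sense using dir→south, and get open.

Now I run stack.push using x→south, and see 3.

I invoke maze.move using dir→south, yielding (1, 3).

I use maze.sense using dir→east, : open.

Calling stack.push using x→east, — result: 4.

Next I call maze.move using dir→east, giving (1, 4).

I try maze.sense using dir→east, and see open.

I try stack.push using x→east, → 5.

I use maze.move using dir→east, and observe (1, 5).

Then maze.sense using dir→north, which returns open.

I run stack.push using x→north, and observe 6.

I run maze.move using dir→north, — result: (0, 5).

I invoke maze.sense using dir→east, giving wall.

I invoke stack.pop(), yielding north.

I call maze.move using dir→south, yielding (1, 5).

Now I run maze.sense using dir→east, and see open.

I try stack.push using x→east, — result: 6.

I run maze.move using dir→east, yielding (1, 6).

Next I call maze.sense using dir→south, giving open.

Then stack.push using x→south, → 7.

Invoking maze.move using dir→south, and see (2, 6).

I run maze.sense using dir→west, — result: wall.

Then maze.sense using dir→south, : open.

Calling stack.push using x→south, — result: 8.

Using maze.move using dir→south, — result: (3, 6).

Using maze.sense using dir→west, and see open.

Invoking stack.push using x→west, — result: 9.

I invoke maze.move using dir→west, giving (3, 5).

Invoking maze.sense using dir→west, : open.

I use stack.push using x→west, and see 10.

Invoking maze.move using dir→west, and observe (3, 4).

I call maze.sense using dir→north, — result: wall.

Next I call maze.sense using dir→west, — result: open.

I call stack.push using x→west, : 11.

I run maze.move using dir→west, and observe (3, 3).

Invoking maze.sense using dir→north, giving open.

Then stack.push using x→north, and see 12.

I run maze.move using dir→north, giving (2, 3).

Now I run maze.sense using dir→west, which returns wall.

I call stack.pop, yielding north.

I call maze.move using dir→south, : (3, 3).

Using maze.sense using dir→west, — result: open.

Using stack.push using x→west, — result: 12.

I try maze.move using dir→west, giving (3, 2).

Invoking maze.sense using dir→west, giving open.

I call stack.push using x→west, — result: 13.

I run maze.move using dir→west, and see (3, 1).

I try maze.sense using dir→north, and see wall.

Using maze.sense using dir→west, yielding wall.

I invoke maze.sense using dir→south, giving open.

Invoking stack.push using x→south, → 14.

I invoke maze.move using dir→south, — result: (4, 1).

Using maze.sense using dir→east, — result: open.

I call stack.push using x→east, yielding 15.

Calling maze.move using dir→east, and observe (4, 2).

Invoking maze.sense using dir→east, which returns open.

Using stack.push using x→east, yielding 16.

I use maze.move using dir→east, → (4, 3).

Using maze.sense using dir→east, : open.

I use stack.push using x→east, — result: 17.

Using maze.move using dir→east, and get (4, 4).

Using maze.sense using dir→east, : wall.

I call stack.pop, — result: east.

Using maze.move using dir→west, and observe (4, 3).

I invoke stack.pop, — result: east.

I use maze.move using dir→west, yielding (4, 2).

Next I call stack.pop, yielding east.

Invoking maze.move using dir→west, → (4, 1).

Invoking maze.sense using dir→west, : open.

Then stack.push using x→west, and observe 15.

I run maze.move using dir→west, and observe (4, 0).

I call stack.pop(), and see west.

I call maze.move using dir→east, → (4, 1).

Now I run stack.pop, yielding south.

I try maze.move using dir→north, and observe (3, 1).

I try stack.pop(), which returns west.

I run maze.move using dir→east, and observe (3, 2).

Invoking stack.pop, — result: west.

I run maze.move using dir→east, → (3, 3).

Then stack.pop(), and get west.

I use maze.move using dir→east, → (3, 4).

I use stack.pop(), and get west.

Using maze.move using dir→east, and get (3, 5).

I invoke stack.pop, yielding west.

Then maze.move using dir→east, and get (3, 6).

Using maze.sense using dir→south, giving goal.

Using maze.move using dir→south, which returns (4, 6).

Answer: (4, 6)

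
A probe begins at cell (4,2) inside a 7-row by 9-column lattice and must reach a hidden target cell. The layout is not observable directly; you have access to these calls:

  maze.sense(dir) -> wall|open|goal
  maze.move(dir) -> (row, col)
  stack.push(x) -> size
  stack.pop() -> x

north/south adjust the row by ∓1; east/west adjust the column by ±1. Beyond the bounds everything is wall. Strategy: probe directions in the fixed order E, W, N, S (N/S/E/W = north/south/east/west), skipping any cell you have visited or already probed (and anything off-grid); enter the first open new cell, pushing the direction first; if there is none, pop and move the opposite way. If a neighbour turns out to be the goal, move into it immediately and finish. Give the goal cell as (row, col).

Next I call maze.sense on dir→east, and get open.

Then stack.push on x→east, and see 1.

Using maze.move on dir→east, → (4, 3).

I use maze.sense on dir→east, → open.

Now I run stack.push on x→east, giving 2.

I call maze.move on dir→east, which returns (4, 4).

Calling maze.sense on dir→east, and get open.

Invoking stack.push on x→east, → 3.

Invoking maze.move on dir→east, and observe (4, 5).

I run maze.sense on dir→east, and see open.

I run stack.push on x→east, giving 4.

I invoke maze.move on dir→east, → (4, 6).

Then maze.sense on dir→east, → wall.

I invoke maze.sense on dir→north, yielding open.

Using stack.push on x→north, yielding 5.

I run maze.move on dir→north, giving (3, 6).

I try maze.sense on dir→east, and get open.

I run stack.push on x→east, giving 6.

I invoke maze.move on dir→east, giving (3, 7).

Invoking maze.sense on dir→east, : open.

Then stack.push on x→east, and get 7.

I try maze.move on dir→east, and get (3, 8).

I try maze.sense on dir→north, and get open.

I run stack.push on x→north, and see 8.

I call maze.move on dir→north, and get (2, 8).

I run maze.sense on dir→west, yielding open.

Invoking stack.push on x→west, giving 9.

I invoke maze.move on dir→west, and get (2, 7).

Next I call maze.sense on dir→west, : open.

I try stack.push on x→west, yielding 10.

Next I call maze.move on dir→west, giving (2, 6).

Then maze.sense on dir→west, and get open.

I call stack.push on x→west, giving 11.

Next I call maze.move on dir→west, : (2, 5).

I run maze.sense on dir→west, — result: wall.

Invoking maze.sense on dir→north, : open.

Invoking stack.push on x→north, and observe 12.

I run maze.move on dir→north, : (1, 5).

Invoking maze.sense on dir→east, and observe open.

I call stack.push on x→east, — result: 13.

Next I call maze.move on dir→east, which returns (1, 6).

I use maze.sense on dir→east, which returns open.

I try stack.push on x→east, giving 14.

I run maze.move on dir→east, giving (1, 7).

I use maze.sense on dir→east, and see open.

Calling stack.push on x→east, giving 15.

I use maze.move on dir→east, and see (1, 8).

I call maze.sense on dir→north, giving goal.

I invoke maze.move on dir→north, yielding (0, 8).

Answer: (0, 8)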